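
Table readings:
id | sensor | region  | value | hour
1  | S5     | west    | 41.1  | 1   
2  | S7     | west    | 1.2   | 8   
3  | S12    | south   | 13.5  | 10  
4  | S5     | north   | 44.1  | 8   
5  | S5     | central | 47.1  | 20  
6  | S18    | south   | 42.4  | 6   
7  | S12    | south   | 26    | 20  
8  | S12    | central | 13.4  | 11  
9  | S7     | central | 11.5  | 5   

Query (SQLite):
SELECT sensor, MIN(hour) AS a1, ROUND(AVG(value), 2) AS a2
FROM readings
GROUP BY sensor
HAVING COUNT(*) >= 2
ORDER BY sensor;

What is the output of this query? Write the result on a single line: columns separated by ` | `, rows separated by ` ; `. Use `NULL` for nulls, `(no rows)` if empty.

S12 | 10 | 17.63 ; S5 | 1 | 44.1 ; S7 | 5 | 6.35

Group readings by sensor.
Per group compute: MIN(hour), ROUND(AVG(value), 2).
HAVING: drop groups with fewer than 2 rows.
  S12: ids {3, 7, 8} → MIN(hour)=10, ROUND(AVG(value), 2)=17.63
  S18: ids {6} → MIN(hour)=6, ROUND(AVG(value), 2)=42.4
  S5: ids {1, 4, 5} → MIN(hour)=1, ROUND(AVG(value), 2)=44.1
  S7: ids {2, 9} → MIN(hour)=5, ROUND(AVG(value), 2)=6.35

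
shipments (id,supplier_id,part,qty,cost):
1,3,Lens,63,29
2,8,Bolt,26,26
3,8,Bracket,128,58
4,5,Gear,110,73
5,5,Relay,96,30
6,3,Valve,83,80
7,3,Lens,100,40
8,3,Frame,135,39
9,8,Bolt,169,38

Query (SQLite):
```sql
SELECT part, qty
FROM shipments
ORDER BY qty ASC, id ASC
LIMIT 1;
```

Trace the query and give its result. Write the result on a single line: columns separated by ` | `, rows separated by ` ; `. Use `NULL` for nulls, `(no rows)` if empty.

Bolt | 26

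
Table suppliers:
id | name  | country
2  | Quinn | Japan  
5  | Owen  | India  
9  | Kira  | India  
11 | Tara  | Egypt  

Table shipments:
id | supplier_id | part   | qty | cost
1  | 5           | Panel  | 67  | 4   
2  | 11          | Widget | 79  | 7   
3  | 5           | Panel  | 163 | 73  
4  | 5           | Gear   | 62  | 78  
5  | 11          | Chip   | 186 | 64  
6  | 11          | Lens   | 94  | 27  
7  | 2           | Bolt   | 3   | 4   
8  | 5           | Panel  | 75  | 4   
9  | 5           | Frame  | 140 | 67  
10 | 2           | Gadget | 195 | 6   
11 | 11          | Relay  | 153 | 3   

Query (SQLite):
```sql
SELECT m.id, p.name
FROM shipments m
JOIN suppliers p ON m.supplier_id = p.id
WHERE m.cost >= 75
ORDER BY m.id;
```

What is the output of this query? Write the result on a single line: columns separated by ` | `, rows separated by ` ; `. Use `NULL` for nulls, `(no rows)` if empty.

Each shipments row matches the suppliers row where supplier_id = suppliers.id.
Then keep rows with m.cost >= 75.

4 | Owen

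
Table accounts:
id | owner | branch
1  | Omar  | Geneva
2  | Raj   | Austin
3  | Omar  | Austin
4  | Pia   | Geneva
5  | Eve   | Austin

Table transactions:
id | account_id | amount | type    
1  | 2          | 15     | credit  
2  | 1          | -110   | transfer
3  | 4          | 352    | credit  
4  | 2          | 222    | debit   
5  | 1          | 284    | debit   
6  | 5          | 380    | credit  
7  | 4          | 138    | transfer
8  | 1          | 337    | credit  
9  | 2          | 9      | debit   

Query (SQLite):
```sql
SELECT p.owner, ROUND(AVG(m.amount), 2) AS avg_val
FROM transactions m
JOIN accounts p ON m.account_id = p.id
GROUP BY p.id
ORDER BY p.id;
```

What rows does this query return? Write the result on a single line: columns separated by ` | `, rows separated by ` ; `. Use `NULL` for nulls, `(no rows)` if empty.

Join each transactions row to its accounts via account_id.
Group joined rows by accounts.id; compute ROUND(AVG(m.amount), 2) per group.
  1: ids {2, 5, 8} → ROUND(AVG(m.amount), 2)=170.33
  2: ids {1, 4, 9} → ROUND(AVG(m.amount), 2)=82
  4: ids {3, 7} → ROUND(AVG(m.amount), 2)=245
  5: ids {6} → ROUND(AVG(m.amount), 2)=380

Omar | 170.33 ; Raj | 82 ; Pia | 245 ; Eve | 380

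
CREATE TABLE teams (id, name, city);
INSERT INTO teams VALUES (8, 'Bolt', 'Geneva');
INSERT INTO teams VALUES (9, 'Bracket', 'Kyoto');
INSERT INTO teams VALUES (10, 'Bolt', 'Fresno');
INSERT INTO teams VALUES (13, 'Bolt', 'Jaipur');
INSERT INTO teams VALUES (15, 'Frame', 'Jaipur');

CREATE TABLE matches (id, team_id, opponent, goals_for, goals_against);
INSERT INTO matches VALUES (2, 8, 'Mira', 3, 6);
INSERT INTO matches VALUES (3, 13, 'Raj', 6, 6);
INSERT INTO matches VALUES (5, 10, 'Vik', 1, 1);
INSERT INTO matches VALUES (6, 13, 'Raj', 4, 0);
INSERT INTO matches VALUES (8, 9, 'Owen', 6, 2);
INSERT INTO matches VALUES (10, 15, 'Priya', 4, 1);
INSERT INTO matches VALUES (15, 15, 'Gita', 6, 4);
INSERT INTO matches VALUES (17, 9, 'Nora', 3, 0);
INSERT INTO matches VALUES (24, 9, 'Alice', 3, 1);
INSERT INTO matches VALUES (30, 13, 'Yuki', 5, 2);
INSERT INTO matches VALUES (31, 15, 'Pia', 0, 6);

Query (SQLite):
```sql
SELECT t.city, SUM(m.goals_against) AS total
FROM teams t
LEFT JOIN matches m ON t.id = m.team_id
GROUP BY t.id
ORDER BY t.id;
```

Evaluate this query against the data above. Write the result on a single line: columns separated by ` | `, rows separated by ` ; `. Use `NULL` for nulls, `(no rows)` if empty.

Geneva | 6 ; Kyoto | 3 ; Fresno | 1 ; Jaipur | 8 ; Jaipur | 11

LEFT JOIN keeps every teams row; unmatched ones get NULL for matches columns.
Group by teams.id and compute SUM(m.goals_against). SUM over an all-NULL group is NULL.
  8: ids {2} → SUM(m.goals_against)=6
  9: ids {8, 17, 24} → SUM(m.goals_against)=3
  10: ids {5} → SUM(m.goals_against)=1
  13: ids {3, 6, 30} → SUM(m.goals_against)=8
  15: ids {10, 15, 31} → SUM(m.goals_against)=11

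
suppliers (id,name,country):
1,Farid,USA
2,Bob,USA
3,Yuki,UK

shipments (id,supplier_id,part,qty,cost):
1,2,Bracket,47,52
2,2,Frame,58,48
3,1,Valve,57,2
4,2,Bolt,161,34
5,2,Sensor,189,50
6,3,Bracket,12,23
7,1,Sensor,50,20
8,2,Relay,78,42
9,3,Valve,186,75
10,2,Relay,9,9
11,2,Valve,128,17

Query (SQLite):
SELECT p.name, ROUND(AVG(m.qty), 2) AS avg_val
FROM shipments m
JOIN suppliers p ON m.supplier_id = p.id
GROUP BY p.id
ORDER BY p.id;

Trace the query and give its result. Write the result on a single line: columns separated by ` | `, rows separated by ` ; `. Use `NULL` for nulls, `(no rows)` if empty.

Farid | 53.5 ; Bob | 95.71 ; Yuki | 99

Join each shipments row to its suppliers via supplier_id.
Group joined rows by suppliers.id; compute ROUND(AVG(m.qty), 2) per group.
  1: ids {3, 7} → ROUND(AVG(m.qty), 2)=53.5
  2: ids {1, 2, 4, 5, 8, 10, 11} → ROUND(AVG(m.qty), 2)=95.71
  3: ids {6, 9} → ROUND(AVG(m.qty), 2)=99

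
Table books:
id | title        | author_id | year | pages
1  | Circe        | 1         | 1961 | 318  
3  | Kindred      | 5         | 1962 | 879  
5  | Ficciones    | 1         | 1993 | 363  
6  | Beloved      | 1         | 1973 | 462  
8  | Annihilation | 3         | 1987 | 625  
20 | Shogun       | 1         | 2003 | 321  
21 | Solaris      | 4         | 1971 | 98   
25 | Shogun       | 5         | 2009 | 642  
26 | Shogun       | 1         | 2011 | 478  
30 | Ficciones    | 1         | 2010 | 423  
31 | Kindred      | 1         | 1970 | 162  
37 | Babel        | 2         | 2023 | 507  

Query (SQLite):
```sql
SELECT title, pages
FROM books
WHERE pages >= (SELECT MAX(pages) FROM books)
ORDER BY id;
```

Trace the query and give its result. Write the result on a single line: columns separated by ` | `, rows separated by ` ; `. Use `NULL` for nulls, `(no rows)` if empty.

Scalar subquery: MAX(pages) over all books rows = 879.
Keep rows where pages >= that value.

Kindred | 879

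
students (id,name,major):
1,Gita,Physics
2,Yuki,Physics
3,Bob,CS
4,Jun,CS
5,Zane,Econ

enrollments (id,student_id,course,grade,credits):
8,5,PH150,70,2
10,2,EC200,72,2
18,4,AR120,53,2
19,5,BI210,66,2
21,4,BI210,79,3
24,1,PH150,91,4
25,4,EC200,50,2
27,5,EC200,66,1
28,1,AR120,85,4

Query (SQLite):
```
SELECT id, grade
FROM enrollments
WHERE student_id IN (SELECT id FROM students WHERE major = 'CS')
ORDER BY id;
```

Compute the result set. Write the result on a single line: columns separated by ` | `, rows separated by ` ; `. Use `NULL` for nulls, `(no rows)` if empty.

18 | 53 ; 21 | 79 ; 25 | 50

Inner query: students.id where major = 'CS'.
Outer: keep enrollments rows whose student_id is in that set.
Inner query → {3, 4}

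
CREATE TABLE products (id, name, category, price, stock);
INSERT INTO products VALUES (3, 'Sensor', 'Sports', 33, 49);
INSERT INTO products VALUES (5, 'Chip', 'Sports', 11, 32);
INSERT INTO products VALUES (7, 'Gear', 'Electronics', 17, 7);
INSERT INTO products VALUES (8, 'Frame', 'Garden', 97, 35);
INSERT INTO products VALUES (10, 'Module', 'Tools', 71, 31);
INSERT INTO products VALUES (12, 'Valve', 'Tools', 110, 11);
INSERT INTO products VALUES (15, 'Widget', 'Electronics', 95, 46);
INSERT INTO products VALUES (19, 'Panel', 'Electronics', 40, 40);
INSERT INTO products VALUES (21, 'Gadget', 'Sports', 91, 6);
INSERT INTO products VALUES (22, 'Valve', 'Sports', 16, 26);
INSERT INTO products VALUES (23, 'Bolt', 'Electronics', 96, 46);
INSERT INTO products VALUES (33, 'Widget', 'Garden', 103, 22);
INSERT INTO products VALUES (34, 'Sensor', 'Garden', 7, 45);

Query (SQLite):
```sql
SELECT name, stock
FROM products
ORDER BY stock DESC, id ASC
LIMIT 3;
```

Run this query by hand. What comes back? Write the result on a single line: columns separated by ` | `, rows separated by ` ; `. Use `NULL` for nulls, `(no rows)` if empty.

Sensor | 49 ; Widget | 46 ; Bolt | 46

Sort by stock desc, tiebreak id asc: (49, id=3), (46, id=15), (46, id=23), (45, id=34), (40, id=19), (35, id=8) …. Take first 3.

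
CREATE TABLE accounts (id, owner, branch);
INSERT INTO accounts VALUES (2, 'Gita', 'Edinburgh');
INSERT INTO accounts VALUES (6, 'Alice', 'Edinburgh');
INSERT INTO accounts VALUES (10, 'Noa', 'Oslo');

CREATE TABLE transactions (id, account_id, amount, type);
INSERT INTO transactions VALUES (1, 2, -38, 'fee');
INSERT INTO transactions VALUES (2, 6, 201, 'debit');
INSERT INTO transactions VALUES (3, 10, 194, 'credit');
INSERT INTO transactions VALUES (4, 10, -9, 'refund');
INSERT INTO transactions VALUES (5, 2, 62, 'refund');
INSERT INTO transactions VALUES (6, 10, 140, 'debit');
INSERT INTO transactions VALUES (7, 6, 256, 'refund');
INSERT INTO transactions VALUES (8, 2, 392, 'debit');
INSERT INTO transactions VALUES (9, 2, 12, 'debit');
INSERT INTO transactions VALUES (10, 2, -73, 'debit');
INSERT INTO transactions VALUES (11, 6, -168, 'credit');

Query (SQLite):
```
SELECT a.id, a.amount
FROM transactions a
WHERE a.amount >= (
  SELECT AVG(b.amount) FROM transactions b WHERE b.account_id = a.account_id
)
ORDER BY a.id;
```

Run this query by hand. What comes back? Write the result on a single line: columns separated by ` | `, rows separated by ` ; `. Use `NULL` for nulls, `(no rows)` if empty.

For each transactions row a, compute AVG(amount) over rows sharing a.account_id.
Keep row a if a.amount >= that per-group AVG.
  account_id=2: AVG(amount) = 71.0
  account_id=6: AVG(amount) = 96.333333
  account_id=10: AVG(amount) = 108.333333

2 | 201 ; 3 | 194 ; 6 | 140 ; 7 | 256 ; 8 | 392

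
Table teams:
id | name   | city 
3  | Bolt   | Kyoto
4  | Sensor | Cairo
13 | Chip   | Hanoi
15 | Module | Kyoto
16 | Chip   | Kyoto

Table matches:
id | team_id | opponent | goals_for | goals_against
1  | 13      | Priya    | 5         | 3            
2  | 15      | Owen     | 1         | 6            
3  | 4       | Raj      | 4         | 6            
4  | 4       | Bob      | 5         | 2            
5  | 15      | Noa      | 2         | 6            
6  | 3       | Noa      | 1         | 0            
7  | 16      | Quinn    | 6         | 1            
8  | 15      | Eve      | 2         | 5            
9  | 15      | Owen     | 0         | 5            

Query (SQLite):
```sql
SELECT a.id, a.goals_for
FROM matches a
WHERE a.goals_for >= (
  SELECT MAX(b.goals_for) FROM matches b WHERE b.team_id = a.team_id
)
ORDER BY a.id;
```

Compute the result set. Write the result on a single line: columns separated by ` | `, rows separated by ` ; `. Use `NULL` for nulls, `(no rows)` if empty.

1 | 5 ; 4 | 5 ; 5 | 2 ; 6 | 1 ; 7 | 6 ; 8 | 2

For each matches row a, compute MAX(goals_for) over rows sharing a.team_id.
Keep row a if a.goals_for >= that per-group MAX.
  team_id=3: MAX(goals_for) = 1
  team_id=4: MAX(goals_for) = 5
  team_id=13: MAX(goals_for) = 5
  team_id=15: MAX(goals_for) = 2
  team_id=16: MAX(goals_for) = 6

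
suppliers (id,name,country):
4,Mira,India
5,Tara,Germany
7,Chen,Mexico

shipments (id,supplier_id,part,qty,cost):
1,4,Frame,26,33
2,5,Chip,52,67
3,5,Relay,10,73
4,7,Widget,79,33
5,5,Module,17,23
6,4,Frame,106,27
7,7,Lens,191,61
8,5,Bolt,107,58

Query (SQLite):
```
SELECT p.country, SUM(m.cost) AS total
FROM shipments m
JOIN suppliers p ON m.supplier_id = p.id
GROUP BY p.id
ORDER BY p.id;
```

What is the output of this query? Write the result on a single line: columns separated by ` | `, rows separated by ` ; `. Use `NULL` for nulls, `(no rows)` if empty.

Join each shipments row to its suppliers via supplier_id.
Group joined rows by suppliers.id; compute SUM(m.cost) per group.
  4: ids {1, 6} → SUM(m.cost)=60
  5: ids {2, 3, 5, 8} → SUM(m.cost)=221
  7: ids {4, 7} → SUM(m.cost)=94

India | 60 ; Germany | 221 ; Mexico | 94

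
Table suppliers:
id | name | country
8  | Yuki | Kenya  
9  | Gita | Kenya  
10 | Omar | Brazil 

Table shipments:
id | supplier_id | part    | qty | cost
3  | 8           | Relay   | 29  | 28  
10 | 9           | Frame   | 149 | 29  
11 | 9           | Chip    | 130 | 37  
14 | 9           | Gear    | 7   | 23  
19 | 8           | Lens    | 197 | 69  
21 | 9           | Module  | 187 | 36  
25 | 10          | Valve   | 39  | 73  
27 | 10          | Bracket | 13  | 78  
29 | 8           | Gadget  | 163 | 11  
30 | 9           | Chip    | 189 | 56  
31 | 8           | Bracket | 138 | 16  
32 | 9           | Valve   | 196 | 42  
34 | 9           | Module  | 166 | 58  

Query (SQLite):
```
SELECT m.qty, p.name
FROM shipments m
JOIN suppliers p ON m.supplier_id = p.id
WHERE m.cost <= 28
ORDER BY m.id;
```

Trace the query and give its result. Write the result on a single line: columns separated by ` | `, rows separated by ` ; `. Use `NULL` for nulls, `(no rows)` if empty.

Each shipments row matches the suppliers row where supplier_id = suppliers.id.
Then keep rows with m.cost <= 28.

29 | Yuki ; 7 | Gita ; 163 | Yuki ; 138 | Yuki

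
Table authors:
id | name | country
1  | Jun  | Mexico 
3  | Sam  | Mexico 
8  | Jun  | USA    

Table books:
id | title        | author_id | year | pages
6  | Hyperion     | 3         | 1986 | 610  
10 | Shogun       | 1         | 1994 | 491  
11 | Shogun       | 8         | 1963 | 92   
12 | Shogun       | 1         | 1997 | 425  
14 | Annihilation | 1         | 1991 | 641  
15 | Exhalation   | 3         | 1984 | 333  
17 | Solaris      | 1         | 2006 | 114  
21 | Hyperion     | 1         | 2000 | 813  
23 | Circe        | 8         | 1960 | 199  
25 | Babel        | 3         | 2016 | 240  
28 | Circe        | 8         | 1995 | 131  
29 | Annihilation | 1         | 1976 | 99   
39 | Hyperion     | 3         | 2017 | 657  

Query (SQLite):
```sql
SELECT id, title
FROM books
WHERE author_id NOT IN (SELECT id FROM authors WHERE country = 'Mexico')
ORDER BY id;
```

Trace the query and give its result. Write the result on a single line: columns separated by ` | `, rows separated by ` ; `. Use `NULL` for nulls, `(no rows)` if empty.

11 | Shogun ; 23 | Circe ; 28 | Circe

Inner query: authors.id where country = 'Mexico'.
Outer: keep books rows whose author_id is not in that set.
Inner query → {1, 3}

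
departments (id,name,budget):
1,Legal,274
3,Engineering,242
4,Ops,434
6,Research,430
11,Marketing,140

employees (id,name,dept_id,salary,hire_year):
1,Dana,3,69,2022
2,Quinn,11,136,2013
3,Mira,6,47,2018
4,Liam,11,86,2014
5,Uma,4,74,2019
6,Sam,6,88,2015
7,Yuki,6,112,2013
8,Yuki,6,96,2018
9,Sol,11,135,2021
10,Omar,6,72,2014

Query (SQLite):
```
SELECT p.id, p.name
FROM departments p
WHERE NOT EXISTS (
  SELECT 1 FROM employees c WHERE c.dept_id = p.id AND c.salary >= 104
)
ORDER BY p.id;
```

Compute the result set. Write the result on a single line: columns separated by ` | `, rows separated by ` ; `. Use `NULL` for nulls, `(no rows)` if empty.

1 | Legal ; 3 | Engineering ; 4 | Ops

For each departments row, check whether any employees with matching dept_id has salary >= 104.
Keep rows where that is false.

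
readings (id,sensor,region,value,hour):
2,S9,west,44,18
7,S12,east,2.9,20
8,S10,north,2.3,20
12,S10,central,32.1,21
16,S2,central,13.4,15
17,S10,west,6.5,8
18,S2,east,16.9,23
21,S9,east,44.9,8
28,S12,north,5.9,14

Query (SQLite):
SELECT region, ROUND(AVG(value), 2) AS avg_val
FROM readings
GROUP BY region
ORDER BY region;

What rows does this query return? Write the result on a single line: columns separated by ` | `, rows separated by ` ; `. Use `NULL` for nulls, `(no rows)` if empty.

Partition readings by region; compute ROUND(AVG(value), 2) within each group.
  central: ids {12, 16} → ROUND(AVG(value), 2)=22.75
  east: ids {7, 18, 21} → ROUND(AVG(value), 2)=21.57
  north: ids {8, 28} → ROUND(AVG(value), 2)=4.1
  west: ids {2, 17} → ROUND(AVG(value), 2)=25.25

central | 22.75 ; east | 21.57 ; north | 4.1 ; west | 25.25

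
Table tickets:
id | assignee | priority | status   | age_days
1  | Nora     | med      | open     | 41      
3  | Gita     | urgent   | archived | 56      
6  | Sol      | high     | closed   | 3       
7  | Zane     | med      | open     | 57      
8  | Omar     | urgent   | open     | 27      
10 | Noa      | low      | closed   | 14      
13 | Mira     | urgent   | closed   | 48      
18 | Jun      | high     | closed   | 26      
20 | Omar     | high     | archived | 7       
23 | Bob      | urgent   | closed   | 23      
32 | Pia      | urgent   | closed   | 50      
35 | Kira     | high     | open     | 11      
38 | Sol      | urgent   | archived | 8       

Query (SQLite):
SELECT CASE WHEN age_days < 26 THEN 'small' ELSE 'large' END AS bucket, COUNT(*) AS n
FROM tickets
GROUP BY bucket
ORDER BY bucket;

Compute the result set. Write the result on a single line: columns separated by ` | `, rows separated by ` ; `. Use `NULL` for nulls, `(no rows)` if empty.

Bucket rows by age_days < 26 → 'small' else 'large'; count each bucket.

large | 7 ; small | 6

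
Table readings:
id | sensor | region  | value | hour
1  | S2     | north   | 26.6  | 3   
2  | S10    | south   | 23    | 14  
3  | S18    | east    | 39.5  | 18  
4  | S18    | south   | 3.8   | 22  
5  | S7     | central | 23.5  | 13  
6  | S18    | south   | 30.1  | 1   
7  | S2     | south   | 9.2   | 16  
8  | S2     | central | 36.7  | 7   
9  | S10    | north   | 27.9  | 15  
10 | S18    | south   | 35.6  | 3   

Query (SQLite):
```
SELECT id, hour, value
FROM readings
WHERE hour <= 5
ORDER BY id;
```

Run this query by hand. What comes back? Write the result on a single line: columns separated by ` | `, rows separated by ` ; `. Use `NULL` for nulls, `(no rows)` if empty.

1 | 3 | 26.6 ; 6 | 1 | 30.1 ; 10 | 3 | 35.6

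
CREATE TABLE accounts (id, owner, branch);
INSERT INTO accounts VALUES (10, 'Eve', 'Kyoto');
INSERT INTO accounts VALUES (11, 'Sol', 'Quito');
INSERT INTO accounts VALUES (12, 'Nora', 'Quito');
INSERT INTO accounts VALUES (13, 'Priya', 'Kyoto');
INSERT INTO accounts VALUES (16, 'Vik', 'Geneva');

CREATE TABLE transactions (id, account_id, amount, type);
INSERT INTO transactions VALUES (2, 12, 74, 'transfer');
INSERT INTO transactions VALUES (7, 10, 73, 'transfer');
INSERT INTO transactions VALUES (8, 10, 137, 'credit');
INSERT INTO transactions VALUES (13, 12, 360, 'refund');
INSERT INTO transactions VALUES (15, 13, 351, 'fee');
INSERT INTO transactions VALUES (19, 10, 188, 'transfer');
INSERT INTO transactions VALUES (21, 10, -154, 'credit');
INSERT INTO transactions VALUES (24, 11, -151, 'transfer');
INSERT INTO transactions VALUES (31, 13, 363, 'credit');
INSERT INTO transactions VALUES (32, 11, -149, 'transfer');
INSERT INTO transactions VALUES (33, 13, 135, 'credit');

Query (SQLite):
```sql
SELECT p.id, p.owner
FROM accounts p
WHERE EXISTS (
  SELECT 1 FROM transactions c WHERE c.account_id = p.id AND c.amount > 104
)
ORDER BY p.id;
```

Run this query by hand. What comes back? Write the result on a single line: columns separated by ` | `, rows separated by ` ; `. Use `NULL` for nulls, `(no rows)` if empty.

For each accounts row, check whether any transactions with matching account_id has amount > 104.
Keep rows where that is true.

10 | Eve ; 12 | Nora ; 13 | Priya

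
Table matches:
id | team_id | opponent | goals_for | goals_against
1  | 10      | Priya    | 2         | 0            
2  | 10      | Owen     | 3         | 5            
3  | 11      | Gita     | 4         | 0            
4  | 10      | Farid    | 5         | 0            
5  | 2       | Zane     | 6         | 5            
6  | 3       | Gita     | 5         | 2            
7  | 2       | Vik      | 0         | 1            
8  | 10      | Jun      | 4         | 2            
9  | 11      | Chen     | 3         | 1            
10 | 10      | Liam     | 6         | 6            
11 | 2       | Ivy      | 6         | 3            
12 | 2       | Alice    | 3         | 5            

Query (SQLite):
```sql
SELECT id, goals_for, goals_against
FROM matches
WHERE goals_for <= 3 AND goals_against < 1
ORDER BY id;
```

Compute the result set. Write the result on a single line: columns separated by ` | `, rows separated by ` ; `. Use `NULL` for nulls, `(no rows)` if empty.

1 | 2 | 0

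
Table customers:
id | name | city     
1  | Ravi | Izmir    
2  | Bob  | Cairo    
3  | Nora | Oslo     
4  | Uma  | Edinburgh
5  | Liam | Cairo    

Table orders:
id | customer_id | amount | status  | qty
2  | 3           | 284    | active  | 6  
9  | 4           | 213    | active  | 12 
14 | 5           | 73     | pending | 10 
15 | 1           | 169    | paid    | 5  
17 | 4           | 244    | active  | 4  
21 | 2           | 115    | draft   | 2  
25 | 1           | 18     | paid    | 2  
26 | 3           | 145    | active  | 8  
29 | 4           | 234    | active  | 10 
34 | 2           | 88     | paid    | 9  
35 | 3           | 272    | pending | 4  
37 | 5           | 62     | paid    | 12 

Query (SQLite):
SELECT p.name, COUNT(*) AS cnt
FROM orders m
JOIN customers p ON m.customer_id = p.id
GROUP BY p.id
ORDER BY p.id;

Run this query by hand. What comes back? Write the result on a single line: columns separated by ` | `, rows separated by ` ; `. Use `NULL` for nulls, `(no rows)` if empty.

Ravi | 2 ; Bob | 2 ; Nora | 3 ; Uma | 3 ; Liam | 2

Join each orders row to its customers via customer_id.
Group joined rows by customers.id; compute COUNT(*) per group.
  1: ids {15, 25} → COUNT(*)=2
  2: ids {21, 34} → COUNT(*)=2
  3: ids {2, 26, 35} → COUNT(*)=3
  4: ids {9, 17, 29} → COUNT(*)=3
  5: ids {14, 37} → COUNT(*)=2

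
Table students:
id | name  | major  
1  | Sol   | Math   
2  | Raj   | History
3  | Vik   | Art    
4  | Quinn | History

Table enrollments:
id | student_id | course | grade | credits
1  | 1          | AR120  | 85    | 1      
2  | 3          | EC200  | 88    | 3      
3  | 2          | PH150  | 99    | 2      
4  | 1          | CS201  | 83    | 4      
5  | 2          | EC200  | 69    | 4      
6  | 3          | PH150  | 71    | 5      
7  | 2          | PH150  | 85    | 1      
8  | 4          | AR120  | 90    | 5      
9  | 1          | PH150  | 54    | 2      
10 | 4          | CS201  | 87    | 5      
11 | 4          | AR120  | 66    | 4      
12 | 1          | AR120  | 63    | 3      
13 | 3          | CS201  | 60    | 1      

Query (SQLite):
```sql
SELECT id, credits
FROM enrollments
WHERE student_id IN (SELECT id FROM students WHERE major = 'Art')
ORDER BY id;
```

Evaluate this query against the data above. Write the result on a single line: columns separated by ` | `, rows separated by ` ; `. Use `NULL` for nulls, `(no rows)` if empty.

Inner query: students.id where major = 'Art'.
Outer: keep enrollments rows whose student_id is in that set.
Inner query → {3}

2 | 3 ; 6 | 5 ; 13 | 1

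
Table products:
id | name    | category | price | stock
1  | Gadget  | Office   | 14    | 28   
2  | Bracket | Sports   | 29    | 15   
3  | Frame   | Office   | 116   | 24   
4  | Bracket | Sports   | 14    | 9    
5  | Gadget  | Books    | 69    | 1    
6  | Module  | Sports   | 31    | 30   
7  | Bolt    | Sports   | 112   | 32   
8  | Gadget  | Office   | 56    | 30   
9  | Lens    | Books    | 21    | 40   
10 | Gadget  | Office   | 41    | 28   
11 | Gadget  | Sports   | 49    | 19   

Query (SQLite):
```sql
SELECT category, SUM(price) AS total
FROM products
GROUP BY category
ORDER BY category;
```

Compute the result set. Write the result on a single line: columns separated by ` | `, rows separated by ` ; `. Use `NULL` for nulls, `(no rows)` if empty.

Books | 90 ; Office | 227 ; Sports | 235

Partition products by category; compute SUM(price) within each group.
  Books: ids {5, 9} → SUM(price)=90
  Office: ids {1, 3, 8, 10} → SUM(price)=227
  Sports: ids {2, 4, 6, 7, 11} → SUM(price)=235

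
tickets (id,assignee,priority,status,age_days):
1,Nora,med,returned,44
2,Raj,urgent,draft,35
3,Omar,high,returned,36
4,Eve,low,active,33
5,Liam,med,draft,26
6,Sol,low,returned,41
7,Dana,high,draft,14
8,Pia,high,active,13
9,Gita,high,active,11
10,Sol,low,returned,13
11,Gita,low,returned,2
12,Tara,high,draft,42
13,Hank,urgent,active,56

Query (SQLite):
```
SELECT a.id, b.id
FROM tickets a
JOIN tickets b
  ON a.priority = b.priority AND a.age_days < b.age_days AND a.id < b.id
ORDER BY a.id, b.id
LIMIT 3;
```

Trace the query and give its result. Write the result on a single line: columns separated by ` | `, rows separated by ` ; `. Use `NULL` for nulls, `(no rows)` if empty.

2 | 13 ; 3 | 12 ; 4 | 6

Pairs (a,b) with same priority, a.age_days < b.age_days, a.id < b.id.
priority groups: high:{3,7,8,9,12} low:{4,6,10,11} med:{1,5} urgent:{2,13}
Ordered by (a.id, b.id); first 3.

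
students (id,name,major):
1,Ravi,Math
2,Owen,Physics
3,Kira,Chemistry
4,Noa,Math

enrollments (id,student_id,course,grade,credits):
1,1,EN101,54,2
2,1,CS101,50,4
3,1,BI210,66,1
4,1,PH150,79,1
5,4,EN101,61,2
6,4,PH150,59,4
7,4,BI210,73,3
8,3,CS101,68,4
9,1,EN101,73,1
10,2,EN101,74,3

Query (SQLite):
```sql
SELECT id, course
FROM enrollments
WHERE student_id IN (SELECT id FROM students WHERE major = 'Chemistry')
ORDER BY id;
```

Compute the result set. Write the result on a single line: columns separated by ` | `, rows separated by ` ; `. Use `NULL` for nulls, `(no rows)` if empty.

8 | CS101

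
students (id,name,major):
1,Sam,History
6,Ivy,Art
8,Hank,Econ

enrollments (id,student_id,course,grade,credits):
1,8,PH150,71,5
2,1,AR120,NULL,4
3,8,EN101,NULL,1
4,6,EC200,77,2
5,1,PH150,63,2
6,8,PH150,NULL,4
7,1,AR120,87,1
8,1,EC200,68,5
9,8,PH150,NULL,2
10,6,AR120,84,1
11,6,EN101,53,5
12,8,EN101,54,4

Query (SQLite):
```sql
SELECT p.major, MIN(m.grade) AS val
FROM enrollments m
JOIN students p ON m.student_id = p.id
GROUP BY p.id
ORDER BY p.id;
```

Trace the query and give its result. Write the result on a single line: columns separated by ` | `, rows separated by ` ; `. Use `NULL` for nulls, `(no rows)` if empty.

History | 63 ; Art | 53 ; Econ | 54

Join each enrollments row to its students via student_id.
Group joined rows by students.id; compute MIN(m.grade) per group.
  1: ids {2, 5, 7, 8} → MIN(m.grade)=63
  6: ids {4, 10, 11} → MIN(m.grade)=53
  8: ids {1, 3, 6, 9, 12} → MIN(m.grade)=54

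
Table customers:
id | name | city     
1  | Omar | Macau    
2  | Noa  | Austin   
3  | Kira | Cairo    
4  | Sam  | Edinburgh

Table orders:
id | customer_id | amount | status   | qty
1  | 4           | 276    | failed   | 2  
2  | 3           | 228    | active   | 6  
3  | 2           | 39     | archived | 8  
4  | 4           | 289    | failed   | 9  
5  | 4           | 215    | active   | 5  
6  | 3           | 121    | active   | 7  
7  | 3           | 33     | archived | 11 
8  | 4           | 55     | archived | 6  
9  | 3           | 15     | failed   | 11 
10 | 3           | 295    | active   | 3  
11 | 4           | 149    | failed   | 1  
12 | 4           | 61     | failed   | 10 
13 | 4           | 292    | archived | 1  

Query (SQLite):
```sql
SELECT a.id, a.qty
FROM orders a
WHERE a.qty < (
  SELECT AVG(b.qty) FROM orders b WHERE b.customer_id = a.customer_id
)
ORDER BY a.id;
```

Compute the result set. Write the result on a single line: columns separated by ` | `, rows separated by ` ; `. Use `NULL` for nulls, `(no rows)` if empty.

1 | 2 ; 2 | 6 ; 6 | 7 ; 10 | 3 ; 11 | 1 ; 13 | 1

For each orders row a, compute AVG(qty) over rows sharing a.customer_id.
Keep row a if a.qty < that per-group AVG.
  customer_id=2: AVG(qty) = 8.0
  customer_id=3: AVG(qty) = 7.6
  customer_id=4: AVG(qty) = 4.857143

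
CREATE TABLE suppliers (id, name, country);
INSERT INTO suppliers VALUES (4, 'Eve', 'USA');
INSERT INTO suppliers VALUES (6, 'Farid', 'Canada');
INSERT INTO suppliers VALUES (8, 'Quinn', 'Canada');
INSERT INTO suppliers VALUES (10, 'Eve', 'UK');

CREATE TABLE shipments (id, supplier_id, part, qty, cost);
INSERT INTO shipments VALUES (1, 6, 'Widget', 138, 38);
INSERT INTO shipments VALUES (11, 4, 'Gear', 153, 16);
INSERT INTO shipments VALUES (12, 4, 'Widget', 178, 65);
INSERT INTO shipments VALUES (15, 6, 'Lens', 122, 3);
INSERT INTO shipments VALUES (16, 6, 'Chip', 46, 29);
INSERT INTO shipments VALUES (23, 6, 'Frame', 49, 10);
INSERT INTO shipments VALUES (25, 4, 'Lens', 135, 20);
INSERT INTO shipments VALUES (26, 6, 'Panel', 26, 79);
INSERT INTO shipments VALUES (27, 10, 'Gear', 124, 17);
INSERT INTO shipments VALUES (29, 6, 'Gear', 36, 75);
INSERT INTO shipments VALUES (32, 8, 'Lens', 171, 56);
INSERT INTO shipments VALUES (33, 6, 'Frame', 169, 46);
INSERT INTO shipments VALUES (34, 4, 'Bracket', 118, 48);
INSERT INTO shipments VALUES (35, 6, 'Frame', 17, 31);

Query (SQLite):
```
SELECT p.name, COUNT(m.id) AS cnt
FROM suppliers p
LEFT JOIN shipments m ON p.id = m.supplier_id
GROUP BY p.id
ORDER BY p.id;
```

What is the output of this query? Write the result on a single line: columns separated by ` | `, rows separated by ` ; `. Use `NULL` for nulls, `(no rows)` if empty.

LEFT JOIN keeps every suppliers row; unmatched ones get NULL for shipments columns.
Group by suppliers.id and compute COUNT(m.id). COUNT(col) of an all-NULL group is 0.
  4: ids {11, 12, 25, 34} → COUNT(m.id)=4
  6: ids {1, 15, 16, 23, 26, 29, 33, 35} → COUNT(m.id)=8
  8: ids {32} → COUNT(m.id)=1
  10: ids {27} → COUNT(m.id)=1

Eve | 4 ; Farid | 8 ; Quinn | 1 ; Eve | 1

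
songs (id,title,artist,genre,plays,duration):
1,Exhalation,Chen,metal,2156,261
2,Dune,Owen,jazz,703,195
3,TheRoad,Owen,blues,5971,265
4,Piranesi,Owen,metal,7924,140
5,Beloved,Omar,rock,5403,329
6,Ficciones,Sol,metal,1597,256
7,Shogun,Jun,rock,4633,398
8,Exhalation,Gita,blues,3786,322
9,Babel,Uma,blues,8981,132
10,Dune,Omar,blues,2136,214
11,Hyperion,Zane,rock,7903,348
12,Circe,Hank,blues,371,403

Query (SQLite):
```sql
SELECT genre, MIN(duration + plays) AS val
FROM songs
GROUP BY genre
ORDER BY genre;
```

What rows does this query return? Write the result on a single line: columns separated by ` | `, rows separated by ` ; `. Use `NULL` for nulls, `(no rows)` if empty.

blues | 774 ; jazz | 898 ; metal | 1853 ; rock | 5031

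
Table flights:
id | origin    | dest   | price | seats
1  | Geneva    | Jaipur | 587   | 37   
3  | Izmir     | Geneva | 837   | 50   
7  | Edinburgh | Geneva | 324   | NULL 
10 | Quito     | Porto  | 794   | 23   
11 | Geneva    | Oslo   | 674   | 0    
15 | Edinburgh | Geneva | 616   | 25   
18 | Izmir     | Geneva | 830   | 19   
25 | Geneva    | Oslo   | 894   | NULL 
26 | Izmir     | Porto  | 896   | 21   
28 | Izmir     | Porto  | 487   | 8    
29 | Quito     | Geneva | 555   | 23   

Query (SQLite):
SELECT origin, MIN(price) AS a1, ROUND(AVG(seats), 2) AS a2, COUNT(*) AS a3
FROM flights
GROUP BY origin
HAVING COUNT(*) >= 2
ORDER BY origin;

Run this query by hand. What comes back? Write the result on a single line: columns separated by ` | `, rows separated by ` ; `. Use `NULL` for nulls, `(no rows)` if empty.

Edinburgh | 324 | 25 | 2 ; Geneva | 587 | 18.5 | 3 ; Izmir | 487 | 24.5 | 4 ; Quito | 555 | 23 | 2

Group flights by origin.
Per group compute: MIN(price), ROUND(AVG(seats), 2), COUNT(*).
HAVING: drop groups with fewer than 2 rows.
  Edinburgh: ids {7, 15} → MIN(price)=324, ROUND(AVG(seats), 2)=25, COUNT(*)=2
  Geneva: ids {1, 11, 25} → MIN(price)=587, ROUND(AVG(seats), 2)=18.5, COUNT(*)=3
  Izmir: ids {3, 18, 26, 28} → MIN(price)=487, ROUND(AVG(seats), 2)=24.5, COUNT(*)=4
  Quito: ids {10, 29} → MIN(price)=555, ROUND(AVG(seats), 2)=23, COUNT(*)=2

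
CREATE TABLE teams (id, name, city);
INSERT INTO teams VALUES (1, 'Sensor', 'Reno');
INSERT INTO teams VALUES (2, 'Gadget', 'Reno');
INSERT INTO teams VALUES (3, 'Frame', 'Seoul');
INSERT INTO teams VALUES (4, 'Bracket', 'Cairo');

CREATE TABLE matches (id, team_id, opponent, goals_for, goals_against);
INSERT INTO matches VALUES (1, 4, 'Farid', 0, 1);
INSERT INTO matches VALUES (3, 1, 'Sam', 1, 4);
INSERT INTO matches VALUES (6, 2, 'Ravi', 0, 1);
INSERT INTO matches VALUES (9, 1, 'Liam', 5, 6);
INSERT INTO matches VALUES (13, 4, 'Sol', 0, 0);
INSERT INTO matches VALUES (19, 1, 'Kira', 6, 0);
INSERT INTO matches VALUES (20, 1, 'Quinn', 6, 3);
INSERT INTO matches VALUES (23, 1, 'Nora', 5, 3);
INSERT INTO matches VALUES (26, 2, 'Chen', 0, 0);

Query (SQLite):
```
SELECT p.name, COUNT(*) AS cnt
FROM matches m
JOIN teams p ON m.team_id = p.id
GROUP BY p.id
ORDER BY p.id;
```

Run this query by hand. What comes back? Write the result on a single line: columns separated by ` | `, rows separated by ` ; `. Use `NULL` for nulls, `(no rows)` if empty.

Sensor | 5 ; Gadget | 2 ; Bracket | 2

Join each matches row to its teams via team_id.
Group joined rows by teams.id; compute COUNT(*) per group.
  1: ids {3, 9, 19, 20, 23} → COUNT(*)=5
  2: ids {6, 26} → COUNT(*)=2
  4: ids {1, 13} → COUNT(*)=2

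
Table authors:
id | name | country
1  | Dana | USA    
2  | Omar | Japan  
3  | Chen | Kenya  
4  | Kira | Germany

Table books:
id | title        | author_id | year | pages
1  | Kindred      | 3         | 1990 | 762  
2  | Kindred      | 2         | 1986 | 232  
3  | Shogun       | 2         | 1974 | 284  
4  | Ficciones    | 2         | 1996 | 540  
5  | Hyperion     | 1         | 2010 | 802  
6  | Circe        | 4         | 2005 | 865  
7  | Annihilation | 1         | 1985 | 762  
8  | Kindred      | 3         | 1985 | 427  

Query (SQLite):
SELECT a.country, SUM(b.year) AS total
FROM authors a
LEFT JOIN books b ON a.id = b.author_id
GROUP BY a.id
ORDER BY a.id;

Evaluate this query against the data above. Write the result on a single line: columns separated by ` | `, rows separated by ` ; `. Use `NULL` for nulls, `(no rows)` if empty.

USA | 3995 ; Japan | 5956 ; Kenya | 3975 ; Germany | 2005

LEFT JOIN keeps every authors row; unmatched ones get NULL for books columns.
Group by authors.id and compute SUM(b.year). SUM over an all-NULL group is NULL.
  1: ids {5, 7} → SUM(b.year)=3995
  2: ids {2, 3, 4} → SUM(b.year)=5956
  3: ids {1, 8} → SUM(b.year)=3975
  4: ids {6} → SUM(b.year)=2005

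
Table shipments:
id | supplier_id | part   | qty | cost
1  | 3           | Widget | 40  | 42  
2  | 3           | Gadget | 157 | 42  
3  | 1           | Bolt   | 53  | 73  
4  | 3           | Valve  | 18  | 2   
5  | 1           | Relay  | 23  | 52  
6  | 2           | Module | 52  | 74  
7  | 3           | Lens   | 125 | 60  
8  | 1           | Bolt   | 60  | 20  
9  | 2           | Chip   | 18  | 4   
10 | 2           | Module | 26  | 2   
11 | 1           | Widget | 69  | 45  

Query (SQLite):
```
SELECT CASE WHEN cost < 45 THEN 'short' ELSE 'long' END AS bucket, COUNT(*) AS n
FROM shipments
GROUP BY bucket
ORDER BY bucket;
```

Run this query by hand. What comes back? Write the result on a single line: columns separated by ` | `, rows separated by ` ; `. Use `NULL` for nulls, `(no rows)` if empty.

long | 5 ; short | 6

Bucket rows by cost < 45 → 'short' else 'long'; count each bucket.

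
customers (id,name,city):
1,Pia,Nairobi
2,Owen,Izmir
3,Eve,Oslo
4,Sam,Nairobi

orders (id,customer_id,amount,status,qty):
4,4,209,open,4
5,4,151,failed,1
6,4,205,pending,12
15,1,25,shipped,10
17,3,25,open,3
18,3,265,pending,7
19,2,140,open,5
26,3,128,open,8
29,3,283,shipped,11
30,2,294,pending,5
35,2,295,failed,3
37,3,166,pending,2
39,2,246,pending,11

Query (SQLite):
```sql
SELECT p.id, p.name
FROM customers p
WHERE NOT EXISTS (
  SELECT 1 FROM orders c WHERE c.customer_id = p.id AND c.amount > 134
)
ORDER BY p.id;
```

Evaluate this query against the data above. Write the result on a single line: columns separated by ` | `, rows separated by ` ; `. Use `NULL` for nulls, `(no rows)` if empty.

1 | Pia

For each customers row, check whether any orders with matching customer_id has amount > 134.
Keep rows where that is false.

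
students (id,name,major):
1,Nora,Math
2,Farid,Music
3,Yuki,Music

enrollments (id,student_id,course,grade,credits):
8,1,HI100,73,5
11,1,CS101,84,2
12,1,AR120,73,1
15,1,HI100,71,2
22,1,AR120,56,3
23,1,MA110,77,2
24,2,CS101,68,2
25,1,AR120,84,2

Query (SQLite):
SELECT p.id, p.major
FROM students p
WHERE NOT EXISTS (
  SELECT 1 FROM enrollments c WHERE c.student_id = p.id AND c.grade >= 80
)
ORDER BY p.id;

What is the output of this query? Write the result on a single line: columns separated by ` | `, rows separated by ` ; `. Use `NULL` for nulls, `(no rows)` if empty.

For each students row, check whether any enrollments with matching student_id has grade >= 80.
Keep rows where that is false.

2 | Music ; 3 | Music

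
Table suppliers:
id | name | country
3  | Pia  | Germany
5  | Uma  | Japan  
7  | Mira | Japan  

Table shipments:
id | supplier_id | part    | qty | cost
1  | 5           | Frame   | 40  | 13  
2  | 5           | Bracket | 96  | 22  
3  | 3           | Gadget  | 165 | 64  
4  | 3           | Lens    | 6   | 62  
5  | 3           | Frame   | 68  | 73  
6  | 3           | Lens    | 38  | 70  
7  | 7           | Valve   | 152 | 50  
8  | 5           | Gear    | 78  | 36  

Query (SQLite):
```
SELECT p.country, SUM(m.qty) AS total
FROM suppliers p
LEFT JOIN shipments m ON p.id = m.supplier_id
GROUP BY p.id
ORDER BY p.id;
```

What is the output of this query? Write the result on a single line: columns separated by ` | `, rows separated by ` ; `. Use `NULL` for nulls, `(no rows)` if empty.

LEFT JOIN keeps every suppliers row; unmatched ones get NULL for shipments columns.
Group by suppliers.id and compute SUM(m.qty). SUM over an all-NULL group is NULL.
  3: ids {3, 4, 5, 6} → SUM(m.qty)=277
  5: ids {1, 2, 8} → SUM(m.qty)=214
  7: ids {7} → SUM(m.qty)=152

Germany | 277 ; Japan | 214 ; Japan | 152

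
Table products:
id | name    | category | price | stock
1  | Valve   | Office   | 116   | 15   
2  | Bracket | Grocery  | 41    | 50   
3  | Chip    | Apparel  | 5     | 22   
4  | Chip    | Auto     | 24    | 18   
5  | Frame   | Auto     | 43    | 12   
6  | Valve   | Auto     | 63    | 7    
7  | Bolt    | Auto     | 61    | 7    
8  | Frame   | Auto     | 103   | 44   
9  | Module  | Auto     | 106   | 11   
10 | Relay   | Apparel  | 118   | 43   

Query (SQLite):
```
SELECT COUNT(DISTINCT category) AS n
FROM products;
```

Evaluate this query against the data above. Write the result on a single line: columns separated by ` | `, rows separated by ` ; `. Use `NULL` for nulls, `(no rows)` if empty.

Count distinct non-NULL category values.

4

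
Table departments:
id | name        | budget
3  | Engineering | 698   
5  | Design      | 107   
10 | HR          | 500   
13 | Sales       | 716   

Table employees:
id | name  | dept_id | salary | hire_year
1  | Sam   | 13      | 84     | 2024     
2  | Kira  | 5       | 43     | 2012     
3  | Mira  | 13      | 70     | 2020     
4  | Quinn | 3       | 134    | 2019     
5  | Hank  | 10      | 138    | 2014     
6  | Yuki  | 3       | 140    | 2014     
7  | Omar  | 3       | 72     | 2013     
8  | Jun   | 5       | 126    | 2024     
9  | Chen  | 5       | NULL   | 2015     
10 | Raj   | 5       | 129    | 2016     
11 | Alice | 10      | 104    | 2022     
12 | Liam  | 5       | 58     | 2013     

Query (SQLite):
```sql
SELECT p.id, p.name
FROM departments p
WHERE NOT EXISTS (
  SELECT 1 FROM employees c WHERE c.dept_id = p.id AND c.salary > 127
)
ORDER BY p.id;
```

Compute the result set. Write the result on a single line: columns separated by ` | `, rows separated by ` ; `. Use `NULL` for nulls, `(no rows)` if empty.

13 | Sales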